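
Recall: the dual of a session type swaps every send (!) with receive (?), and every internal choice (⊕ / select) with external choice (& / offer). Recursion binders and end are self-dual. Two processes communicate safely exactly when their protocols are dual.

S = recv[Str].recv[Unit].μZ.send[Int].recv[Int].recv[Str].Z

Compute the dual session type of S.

recv[Str] ↦ send[Str]
  recv[Unit] ↦ send[Unit]
    μZ ↦ μZ  (rec unchanged)
      send[Int] ↦ recv[Int]
        recv[Int] ↦ send[Int]
          recv[Str] ↦ send[Str]
            Z self-dual

send[Str].send[Unit].μZ.recv[Int].send[Int].send[Str].Z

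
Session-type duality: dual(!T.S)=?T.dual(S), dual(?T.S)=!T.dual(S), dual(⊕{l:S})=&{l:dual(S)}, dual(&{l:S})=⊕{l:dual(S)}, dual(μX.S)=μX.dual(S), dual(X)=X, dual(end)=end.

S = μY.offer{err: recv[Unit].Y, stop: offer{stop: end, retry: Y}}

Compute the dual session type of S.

μY = μY  (binder kept)
  offer{err,stop} = select{err,stop}  (external→internal)
    • err:
      recv[Unit] = send[Unit]
        dual(Y) = Y
    • stop:
      offer{stop,retry} = select{stop,retry}  (external→internal)
        • stop:
          dual(end) = end
        • retry:
          dual(Y) = Y

μY.select{err: send[Unit].Y, stop: select{stop: end, retry: Y}}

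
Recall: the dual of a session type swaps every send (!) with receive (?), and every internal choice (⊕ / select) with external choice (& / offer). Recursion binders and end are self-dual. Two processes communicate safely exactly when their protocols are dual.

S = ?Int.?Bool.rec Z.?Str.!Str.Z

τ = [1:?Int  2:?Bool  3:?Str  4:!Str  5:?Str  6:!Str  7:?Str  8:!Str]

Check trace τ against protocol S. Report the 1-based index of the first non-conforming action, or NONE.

[1] ?Int  ok  now at ?Bool.rec Z.…
[2] ?Bool  ok  now at rec Z.…
[3] ?Str  ok  now at !Str.rec Z.…
[4] !Str  ok  now at rec Z.…
[5] ?Str  ok  now at !Str.rec Z.…
[6] !Str  ok  now at rec Z.…
[7] ?Str  ok  now at !Str.rec Z.…
[8] !Str  ok  now at rec Z.…
trace exhausted — no violation

NONE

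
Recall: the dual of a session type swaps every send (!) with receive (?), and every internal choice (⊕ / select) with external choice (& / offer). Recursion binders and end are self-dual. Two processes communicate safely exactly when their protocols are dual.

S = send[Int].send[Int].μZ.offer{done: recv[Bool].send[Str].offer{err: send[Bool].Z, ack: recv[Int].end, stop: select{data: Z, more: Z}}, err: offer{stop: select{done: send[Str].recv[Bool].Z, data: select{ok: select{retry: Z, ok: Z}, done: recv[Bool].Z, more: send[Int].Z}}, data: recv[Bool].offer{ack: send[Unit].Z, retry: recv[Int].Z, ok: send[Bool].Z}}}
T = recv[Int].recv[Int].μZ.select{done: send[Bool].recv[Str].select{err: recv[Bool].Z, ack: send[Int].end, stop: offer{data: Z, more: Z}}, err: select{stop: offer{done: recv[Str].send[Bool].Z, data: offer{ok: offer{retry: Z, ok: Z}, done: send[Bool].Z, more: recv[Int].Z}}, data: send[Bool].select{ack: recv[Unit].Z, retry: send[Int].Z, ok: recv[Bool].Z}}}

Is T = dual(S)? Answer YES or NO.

send[Int] vs recv[Int]  match
  send[Int] vs recv[Int]  match
    μZ vs μZ  match (binder kept)
      offer{done,err} vs select{done,err}  match same labels
        case done:
          recv[Bool] vs send[Bool]  match
            send[Str] vs recv[Str]  match
              offer{err,ack,stop} vs select{err,ack,stop}  match same labels
                case err:
                  send[Bool] vs recv[Bool]  match
                    Z vs Z  match
                case ack:
                  recv[Int] vs send[Int]  match
                    end vs end  match
                case stop:
                  select{data,more} vs offer{data,more}  match same labels
                    case data:
                      Z vs Z  match
                    case more:
                      Z vs Z  match
        case err:
          offer{stop,data} vs select{stop,data}  match same labels
            case stop:
              select{done,data} vs offer{done,data}  match same labels
                case done:
                  send[Str] vs recv[Str]  match
                    recv[Bool] vs send[Bool]  match
                      Z vs Z  match
                case data:
                  select{ok,done,more} vs offer{ok,done,more}  match same labels
                    case ok:
                      select{retry,ok} vs offer{retry,ok}  match same labels
                        case retry:
                          Z vs Z  match
                        case ok:
                          Z vs Z  match
                    case done:
                      recv[Bool] vs send[Bool]  match
                        Z vs Z  match
                    case more:
                      send[Int] vs recv[Int]  match
                        Z vs Z  match
            case data:
              recv[Bool] vs send[Bool]  match
                offer{ack,retry,ok} vs select{ack,retry,ok}  match same labels
                  case ack:
                    send[Unit] vs recv[Unit]  match
                      Z vs Z  match
                  case retry:
                    recv[Int] vs send[Int]  match
                      Z vs Z  match
                  case ok:
                    send[Bool] vs recv[Bool]  match
                      Z vs Z  match

YES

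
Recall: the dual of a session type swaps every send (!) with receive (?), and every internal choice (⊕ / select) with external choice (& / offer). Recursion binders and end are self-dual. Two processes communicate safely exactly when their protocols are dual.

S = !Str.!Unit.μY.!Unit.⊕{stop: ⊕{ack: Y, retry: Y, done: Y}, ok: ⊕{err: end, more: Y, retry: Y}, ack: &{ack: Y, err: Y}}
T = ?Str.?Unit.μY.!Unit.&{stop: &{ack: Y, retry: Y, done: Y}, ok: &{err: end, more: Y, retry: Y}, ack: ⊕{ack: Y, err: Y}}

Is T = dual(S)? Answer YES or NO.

NO

!Str | ?Str  ✓
  !Unit | ?Unit  ✓
    μY | μY  ✓ (rec unchanged)
      !Unit | !Unit  ✗ same direction on both sides — not dual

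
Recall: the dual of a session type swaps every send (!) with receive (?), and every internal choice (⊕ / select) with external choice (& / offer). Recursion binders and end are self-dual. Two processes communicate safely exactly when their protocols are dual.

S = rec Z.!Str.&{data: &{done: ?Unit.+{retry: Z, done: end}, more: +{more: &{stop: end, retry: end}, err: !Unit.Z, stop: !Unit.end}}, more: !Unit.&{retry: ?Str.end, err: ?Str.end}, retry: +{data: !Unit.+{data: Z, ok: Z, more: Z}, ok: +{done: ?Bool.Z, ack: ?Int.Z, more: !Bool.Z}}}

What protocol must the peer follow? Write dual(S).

rec Z → rec Z  (rec unchanged)
  !Str → ?Str
    &{data,more,retry} → +{data,more,retry}  (&→⊕)
      • data:
        &{done,more} → +{done,more}  (&→⊕)
          • done:
            ?Unit → !Unit
              +{retry,done} → &{retry,done}  (internal→external)
                • retry:
                  Z self-dual
                • done:
                  end self-dual
          • more:
            +{more,err,stop} → &{more,err,stop}  (internal→external)
              • more:
                &{stop,retry} → +{stop,retry}  (&→⊕)
                  • stop:
                    end self-dual
                  • retry:
                    end self-dual
              • err:
                !Unit → ?Unit
                  Z self-dual
              • stop:
                !Unit → ?Unit
                  end self-dual
      • more:
        !Unit → ?Unit
          &{retry,err} → +{retry,err}  (&→⊕)
            • retry:
              ?Str → !Str
                end self-dual
            • err:
              ?Str → !Str
                end self-dual
      • retry:
        +{data,ok} → &{data,ok}  (internal→external)
          • data:
            !Unit → ?Unit
              +{data,ok,more} → &{data,ok,more}  (internal→external)
                • data:
                  Z self-dual
                • ok:
                  Z self-dual
                • more:
                  Z self-dual
          • ok:
            +{done,ack,more} → &{done,ack,more}  (internal→external)
              • done:
                ?Bool → !Bool
                  Z self-dual
              • ack:
                ?Int → !Int
                  Z self-dual
              • more:
                !Bool → ?Bool
                  Z self-dual

rec Z.?Str.+{data: +{done: !Unit.&{retry: Z, done: end}, more: &{more: +{stop: end, retry: end}, err: ?Unit.Z, stop: ?Unit.end}}, more: ?Unit.+{retry: !Str.end, err: !Str.end}, retry: &{data: ?Unit.&{data: Z, ok: Z, more: Z}, ok: &{done: !Bool.Z, ack: !Int.Z, more: ?Bool.Z}}}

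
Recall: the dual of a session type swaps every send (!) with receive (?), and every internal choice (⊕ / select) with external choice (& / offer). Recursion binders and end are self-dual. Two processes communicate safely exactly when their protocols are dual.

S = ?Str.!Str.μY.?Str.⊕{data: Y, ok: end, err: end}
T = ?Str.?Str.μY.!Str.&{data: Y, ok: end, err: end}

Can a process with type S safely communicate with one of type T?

?Str ‖ ?Str  ✗ same direction on both sides — not dual

NO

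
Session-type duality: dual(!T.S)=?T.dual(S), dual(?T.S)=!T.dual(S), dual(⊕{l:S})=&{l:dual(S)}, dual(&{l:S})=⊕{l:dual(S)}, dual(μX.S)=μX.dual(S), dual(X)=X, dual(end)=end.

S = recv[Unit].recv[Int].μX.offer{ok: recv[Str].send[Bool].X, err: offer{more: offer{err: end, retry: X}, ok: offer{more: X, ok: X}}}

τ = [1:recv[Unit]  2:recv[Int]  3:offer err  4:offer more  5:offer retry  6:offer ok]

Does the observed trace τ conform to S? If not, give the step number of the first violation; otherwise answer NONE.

NONE

step 1: recv[Unit]  match  cont: recv[Int].μX.…
step 2: recv[Int]  match  cont: μX.…
step 3: offer err  match  cont: offer{more: offer{err: end, retry: μX.…}, ok: offer{more: μX.…, ok: μX.…}}
step 4: offer more  match  cont: offer{err: end, retry: μX.…}
step 5: offer retry  match  cont: μX.…
step 6: offer ok  match  cont: recv[Str].send[Bool].μX.…
τ conforms to S (length 6)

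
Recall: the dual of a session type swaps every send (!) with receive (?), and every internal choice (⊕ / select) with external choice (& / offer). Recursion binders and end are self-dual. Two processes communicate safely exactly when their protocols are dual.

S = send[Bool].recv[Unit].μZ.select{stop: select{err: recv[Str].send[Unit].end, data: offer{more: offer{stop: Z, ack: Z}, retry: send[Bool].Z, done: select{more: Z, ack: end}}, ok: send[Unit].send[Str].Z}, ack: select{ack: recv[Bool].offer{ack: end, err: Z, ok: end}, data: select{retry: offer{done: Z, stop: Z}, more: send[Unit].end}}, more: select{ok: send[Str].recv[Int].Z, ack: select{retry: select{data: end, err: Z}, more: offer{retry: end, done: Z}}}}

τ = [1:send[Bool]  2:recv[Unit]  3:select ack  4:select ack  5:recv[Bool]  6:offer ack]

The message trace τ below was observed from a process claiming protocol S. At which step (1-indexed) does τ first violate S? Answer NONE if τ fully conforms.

NONE

step 1: send[Bool]  ok  cont: recv[Unit].μZ.…
step 2: recv[Unit]  ok  cont: μZ.…
step 3: select ack  ok  cont: select{ack: recv[Bool].offer{ack: end, err: μZ.…, ok: end}, data: select{retry: offer{done: μZ.…, stop: μZ.…}, more: send[Unit].end}}
step 4: select ack  ok  cont: recv[Bool].offer{ack: end, err: μZ.…, ok: end}
step 5: recv[Bool]  ok  cont: offer{ack: end, err: μZ.…, ok: end}
step 6: offer ack  ok  cont: end
trace exhausted — no violation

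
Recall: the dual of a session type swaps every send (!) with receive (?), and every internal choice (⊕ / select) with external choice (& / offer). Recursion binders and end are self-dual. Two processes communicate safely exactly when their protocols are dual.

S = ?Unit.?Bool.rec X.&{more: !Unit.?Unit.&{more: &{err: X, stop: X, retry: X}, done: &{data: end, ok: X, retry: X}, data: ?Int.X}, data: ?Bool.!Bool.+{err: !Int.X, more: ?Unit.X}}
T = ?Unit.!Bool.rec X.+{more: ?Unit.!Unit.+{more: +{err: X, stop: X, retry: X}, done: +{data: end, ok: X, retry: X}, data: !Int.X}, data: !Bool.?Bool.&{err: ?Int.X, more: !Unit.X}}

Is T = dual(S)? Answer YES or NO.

?Unit | ?Unit  ✗ same direction on both sides — not dual

NO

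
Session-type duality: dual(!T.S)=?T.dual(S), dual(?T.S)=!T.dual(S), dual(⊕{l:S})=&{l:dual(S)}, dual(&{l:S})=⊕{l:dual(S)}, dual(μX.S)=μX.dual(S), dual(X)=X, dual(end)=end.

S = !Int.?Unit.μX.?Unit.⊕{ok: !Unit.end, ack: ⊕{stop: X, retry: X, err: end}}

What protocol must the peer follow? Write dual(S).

!Int → ?Int
  ?Unit → !Unit
    μX → μX  (binder kept)
      ?Unit → !Unit
        ⊕{ok,ack} → &{ok,ack}  (⊕→&)
          case ok:
            !Unit → ?Unit
              dual(end) = end
          case ack:
            ⊕{stop,retry,err} → &{stop,retry,err}  (⊕→&)
              case stop:
                dual(X) = X
              case retry:
                dual(X) = X
              case err:
                dual(end) = end

?Int.!Unit.μX.!Unit.&{ok: ?Unit.end, ack: &{stop: X, retry: X, err: end}}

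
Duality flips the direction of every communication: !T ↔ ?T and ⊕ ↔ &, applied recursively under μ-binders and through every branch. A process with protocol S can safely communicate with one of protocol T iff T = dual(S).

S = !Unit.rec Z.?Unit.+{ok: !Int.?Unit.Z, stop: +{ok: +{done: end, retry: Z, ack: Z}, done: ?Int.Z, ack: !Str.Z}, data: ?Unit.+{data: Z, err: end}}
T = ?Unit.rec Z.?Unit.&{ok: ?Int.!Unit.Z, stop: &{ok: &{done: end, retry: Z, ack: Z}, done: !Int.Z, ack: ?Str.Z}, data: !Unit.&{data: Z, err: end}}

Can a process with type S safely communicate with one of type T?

NO

!Unit ‖ ?Unit  match
  rec Z ‖ rec Z  match (rec unchanged)
    ?Unit ‖ ?Unit  ✗ same direction on both sides — not dual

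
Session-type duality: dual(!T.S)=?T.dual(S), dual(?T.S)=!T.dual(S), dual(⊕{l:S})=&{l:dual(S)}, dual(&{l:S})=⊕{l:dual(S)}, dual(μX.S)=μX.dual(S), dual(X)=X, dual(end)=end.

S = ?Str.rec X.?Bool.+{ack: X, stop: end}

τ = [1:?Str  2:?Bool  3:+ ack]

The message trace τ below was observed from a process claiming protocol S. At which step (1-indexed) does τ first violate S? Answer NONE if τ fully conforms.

step 1: ?Str  ok  cont: rec X.…
step 2: ?Bool  ok  cont: +{ack: rec X.…, stop: end}
step 3: + ack  ok  cont: rec X.…
trace exhausted — no violation

NONE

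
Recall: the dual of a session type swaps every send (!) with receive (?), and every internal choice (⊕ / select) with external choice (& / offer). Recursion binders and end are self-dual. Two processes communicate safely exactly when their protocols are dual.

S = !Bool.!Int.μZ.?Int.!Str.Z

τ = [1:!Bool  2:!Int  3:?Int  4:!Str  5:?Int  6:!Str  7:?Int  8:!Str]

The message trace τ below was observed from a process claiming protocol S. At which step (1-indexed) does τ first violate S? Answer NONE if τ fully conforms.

[1] !Bool  match  residual = !Int.μZ.…
[2] !Int  match  residual = μZ.…
[3] ?Int  match  residual = !Str.μZ.…
[4] !Str  match  residual = μZ.…
[5] ?Int  match  residual = !Str.μZ.…
[6] !Str  match  residual = μZ.…
[7] ?Int  match  residual = !Str.μZ.…
[8] !Str  match  residual = μZ.…
trace exhausted — no violation

NONE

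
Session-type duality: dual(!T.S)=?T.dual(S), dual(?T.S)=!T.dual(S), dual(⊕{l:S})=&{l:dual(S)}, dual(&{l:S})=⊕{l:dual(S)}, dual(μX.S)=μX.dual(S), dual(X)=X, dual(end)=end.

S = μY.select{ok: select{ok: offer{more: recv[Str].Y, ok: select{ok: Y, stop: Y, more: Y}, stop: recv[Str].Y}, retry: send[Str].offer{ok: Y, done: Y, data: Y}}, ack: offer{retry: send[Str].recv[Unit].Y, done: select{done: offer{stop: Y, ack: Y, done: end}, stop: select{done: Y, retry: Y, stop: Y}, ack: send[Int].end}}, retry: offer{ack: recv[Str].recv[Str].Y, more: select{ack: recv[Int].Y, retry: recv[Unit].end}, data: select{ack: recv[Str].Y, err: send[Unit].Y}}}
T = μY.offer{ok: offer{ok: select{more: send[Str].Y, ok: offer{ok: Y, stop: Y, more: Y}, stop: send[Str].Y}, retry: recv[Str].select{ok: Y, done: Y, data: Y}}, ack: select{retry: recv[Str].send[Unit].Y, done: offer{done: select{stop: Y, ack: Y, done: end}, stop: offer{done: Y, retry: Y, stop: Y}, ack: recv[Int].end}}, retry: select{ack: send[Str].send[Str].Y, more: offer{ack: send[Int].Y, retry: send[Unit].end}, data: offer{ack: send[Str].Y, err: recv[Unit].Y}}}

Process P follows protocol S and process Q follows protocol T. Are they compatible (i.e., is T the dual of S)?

μY vs μY  match (μ self-dual)
  select{ok,ack,retry} vs offer{ok,ack,retry}  match label sets agree
    case ok:
      select{ok,retry} vs offer{ok,retry}  match label sets agree
        case ok:
          offer{more,ok,stop} vs select{more,ok,stop}  match label sets agree
            case more:
              recv[Str] vs send[Str]  match
                Y vs Y  match
            case ok:
              select{ok,stop,more} vs offer{ok,stop,more}  match label sets agree
                case ok:
                  Y vs Y  match
                case stop:
                  Y vs Y  match
                case more:
                  Y vs Y  match
            case stop:
              recv[Str] vs send[Str]  match
                Y vs Y  match
        case retry:
          send[Str] vs recv[Str]  match
            offer{ok,done,data} vs select{ok,done,data}  match label sets agree
              case ok:
                Y vs Y  match
              case done:
                Y vs Y  match
              case data:
                Y vs Y  match
    case ack:
      offer{retry,done} vs select{retry,done}  match label sets agree
        case retry:
          send[Str] vs recv[Str]  match
            recv[Unit] vs send[Unit]  match
              Y vs Y  match
        case done:
          select{done,stop,ack} vs offer{done,stop,ack}  match label sets agree
            case done:
              offer{stop,ack,done} vs select{stop,ack,done}  match label sets agree
                case stop:
                  Y vs Y  match
                case ack:
                  Y vs Y  match
                case done:
                  end vs end  match
            case stop:
              select{done,retry,stop} vs offer{done,retry,stop}  match label sets agree
                case done:
                  Y vs Y  match
                case retry:
                  Y vs Y  match
                case stop:
                  Y vs Y  match
            case ack:
              send[Int] vs recv[Int]  match
                end vs end  match
    case retry:
      offer{ack,more,data} vs select{ack,more,data}  match label sets agree
        case ack:
          recv[Str] vs send[Str]  match
            recv[Str] vs send[Str]  match
              Y vs Y  match
        case more:
          select{ack,retry} vs offer{ack,retry}  match label sets agree
            case ack:
              recv[Int] vs send[Int]  match
                Y vs Y  match
            case retry:
              recv[Unit] vs send[Unit]  match
                end vs end  match
        case data:
          select{ack,err} vs offer{ack,err}  match label sets agree
            case ack:
              recv[Str] vs send[Str]  match
                Y vs Y  match
            case err:
              send[Unit] vs recv[Unit]  match
                Y vs Y  match

YES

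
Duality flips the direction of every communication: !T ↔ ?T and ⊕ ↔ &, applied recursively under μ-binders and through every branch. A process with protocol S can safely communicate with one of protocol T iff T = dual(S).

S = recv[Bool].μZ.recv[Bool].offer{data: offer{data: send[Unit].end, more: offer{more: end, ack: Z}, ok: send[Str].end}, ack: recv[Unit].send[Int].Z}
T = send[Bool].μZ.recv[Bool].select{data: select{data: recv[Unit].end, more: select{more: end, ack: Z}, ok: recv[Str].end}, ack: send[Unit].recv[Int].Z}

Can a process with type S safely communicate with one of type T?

recv[Bool] | send[Bool]  ok
  μZ | μZ  ok (μ self-dual)
    recv[Bool] | recv[Bool]  ✗ same direction on both sides — not dual

NO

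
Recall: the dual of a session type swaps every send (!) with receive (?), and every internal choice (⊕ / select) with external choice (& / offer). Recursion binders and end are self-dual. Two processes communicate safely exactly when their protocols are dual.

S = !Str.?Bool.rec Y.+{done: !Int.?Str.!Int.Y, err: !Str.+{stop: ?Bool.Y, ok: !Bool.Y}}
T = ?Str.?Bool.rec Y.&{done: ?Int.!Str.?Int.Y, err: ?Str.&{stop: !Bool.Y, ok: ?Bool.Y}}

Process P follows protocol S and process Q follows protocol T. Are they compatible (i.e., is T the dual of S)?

NO

!Str ‖ ?Str  ✓
  ?Bool ‖ ?Bool  ✗ same direction on both sides — not dual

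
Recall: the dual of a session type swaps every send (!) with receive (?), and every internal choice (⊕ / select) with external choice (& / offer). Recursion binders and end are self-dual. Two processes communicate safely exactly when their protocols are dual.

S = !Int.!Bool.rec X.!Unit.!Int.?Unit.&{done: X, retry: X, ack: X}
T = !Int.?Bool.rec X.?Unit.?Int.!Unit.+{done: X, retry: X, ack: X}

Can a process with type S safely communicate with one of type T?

NO

!Int ‖ !Int  ✗ same direction on both sides — not dual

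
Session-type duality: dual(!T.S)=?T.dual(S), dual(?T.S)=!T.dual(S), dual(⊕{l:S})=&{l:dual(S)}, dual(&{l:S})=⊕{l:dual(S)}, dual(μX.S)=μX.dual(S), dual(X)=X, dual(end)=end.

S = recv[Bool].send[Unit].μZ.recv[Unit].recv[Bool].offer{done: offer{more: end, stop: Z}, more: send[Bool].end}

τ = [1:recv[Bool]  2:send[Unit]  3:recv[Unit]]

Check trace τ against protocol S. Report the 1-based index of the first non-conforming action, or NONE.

NONE

step 1: recv[Bool]  ok  now at send[Unit].μZ.…
step 2: send[Unit]  ok  now at μZ.…
step 3: recv[Unit]  ok  now at recv[Bool].offer{done: offer{more: end, stop: μZ.…}, more: send[Bool].end}
all 3 steps conform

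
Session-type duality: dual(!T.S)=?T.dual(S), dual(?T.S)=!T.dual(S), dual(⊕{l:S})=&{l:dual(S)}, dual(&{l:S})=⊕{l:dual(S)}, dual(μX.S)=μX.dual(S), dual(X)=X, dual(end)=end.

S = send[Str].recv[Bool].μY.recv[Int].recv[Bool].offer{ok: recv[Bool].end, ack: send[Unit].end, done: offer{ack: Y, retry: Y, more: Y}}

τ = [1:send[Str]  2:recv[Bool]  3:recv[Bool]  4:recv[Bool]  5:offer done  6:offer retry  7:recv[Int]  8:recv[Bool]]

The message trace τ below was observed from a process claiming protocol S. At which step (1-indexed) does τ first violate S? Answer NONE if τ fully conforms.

3

@1 send[Str]  ✓  state: recv[Bool].μY.…
@2 recv[Bool]  ✓  state: μY.…
@3 got recv[Bool], protocol expects recv[Int]  ✗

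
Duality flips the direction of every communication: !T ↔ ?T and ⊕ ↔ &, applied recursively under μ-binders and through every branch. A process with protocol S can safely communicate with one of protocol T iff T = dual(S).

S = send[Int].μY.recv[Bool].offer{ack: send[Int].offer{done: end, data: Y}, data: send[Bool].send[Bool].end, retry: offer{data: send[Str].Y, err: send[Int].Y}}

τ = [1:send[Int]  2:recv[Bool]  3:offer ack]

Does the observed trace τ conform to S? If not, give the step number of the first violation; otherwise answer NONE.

NONE

[1] send[Int]  match  state: μY.…
[2] recv[Bool]  match  state: offer{ack: send[Int].offer{done: end, data: μY.…}, data: send[Bool].send[Bool].end, retry: offer{data: send[Str].μY.…, err: send[Int].μY.…}}
[3] offer ack  match  state: send[Int].offer{done: end, data: μY.…}
trace exhausted — no violation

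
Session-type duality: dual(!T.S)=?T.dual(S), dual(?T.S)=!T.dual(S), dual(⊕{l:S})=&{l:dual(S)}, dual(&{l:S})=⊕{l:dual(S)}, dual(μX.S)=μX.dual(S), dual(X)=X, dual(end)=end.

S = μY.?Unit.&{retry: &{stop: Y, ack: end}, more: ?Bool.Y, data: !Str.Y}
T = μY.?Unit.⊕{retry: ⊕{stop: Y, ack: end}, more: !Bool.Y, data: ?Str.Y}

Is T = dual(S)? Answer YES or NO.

NO

μY ‖ μY  ok (rec unchanged)
  ?Unit ‖ ?Unit  ✗ same direction on both sides — not dual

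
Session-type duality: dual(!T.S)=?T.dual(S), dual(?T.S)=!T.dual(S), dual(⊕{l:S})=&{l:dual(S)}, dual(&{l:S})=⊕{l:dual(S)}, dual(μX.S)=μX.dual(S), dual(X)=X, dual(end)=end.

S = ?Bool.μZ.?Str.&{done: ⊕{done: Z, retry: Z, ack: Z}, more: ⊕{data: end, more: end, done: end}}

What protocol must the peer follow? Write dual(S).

?Bool → !Bool
  μZ → μZ  (rec unchanged)
    ?Str → !Str
      &{done,more} → ⊕{done,more}  (offer→select)
        case done:
          ⊕{done,retry,ack} → &{done,retry,ack}  (select→offer)
            case done:
              dual(Z) = Z
            case retry:
              dual(Z) = Z
            case ack:
              dual(Z) = Z
        case more:
          ⊕{data,more,done} → &{data,more,done}  (select→offer)
            case data:
              dual(end) = end
            case more:
              dual(end) = end
            case done:
              dual(end) = end

!Bool.μZ.!Str.⊕{done: &{done: Z, retry: Z, ack: Z}, more: &{data: end, more: end, done: end}}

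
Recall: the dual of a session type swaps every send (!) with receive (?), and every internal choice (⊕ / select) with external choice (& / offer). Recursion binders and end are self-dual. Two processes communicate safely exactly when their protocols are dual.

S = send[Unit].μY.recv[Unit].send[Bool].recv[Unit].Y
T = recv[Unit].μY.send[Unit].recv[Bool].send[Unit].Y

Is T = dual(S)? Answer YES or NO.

send[Unit] ‖ recv[Unit]  match
  μY ‖ μY  match (binder kept)
    recv[Unit] ‖ send[Unit]  match
      send[Bool] ‖ recv[Bool]  match
        recv[Unit] ‖ send[Unit]  match
          Y ‖ Y  match

YES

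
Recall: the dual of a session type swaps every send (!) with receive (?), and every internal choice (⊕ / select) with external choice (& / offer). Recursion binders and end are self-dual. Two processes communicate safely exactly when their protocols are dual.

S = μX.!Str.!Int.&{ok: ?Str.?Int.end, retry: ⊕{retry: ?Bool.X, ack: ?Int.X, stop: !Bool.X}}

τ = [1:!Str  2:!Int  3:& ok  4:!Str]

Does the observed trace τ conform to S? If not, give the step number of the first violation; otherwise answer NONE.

4

@1 !Str  ✓  residual = !Int.&{ok: ?Str.?Int.end, retry: ⊕{retry: ?Bool.μX.…, ack: ?Int.μX.…, stop: !Bool.μX.…}}
@2 !Int  ✓  residual = &{ok: ?Str.?Int.end, retry: ⊕{retry: ?Bool.μX.…, ack: ?Int.μX.…, stop: !Bool.μX.…}}
@3 & ok  ✓  residual = ?Str.?Int.end
@4 got !Str, protocol expects ?Str  ✗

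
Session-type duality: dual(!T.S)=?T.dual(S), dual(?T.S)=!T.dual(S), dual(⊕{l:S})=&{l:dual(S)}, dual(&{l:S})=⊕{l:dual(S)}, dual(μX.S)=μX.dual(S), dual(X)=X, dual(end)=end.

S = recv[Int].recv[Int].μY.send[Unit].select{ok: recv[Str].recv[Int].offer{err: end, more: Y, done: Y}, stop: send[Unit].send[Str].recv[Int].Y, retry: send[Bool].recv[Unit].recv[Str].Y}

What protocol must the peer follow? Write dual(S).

send[Int].send[Int].μY.recv[Unit].offer{ok: send[Str].send[Int].select{err: end, more: Y, done: Y}, stop: recv[Unit].recv[Str].send[Int].Y, retry: recv[Bool].send[Unit].send[Str].Y}

recv[Int] ↦ send[Int]
  recv[Int] ↦ send[Int]
    μY ↦ μY  (μ self-dual)
      send[Unit] ↦ recv[Unit]
        select{ok,stop,retry} ↦ offer{ok,stop,retry}  (select→offer)
          case ok:
            recv[Str] ↦ send[Str]
              recv[Int] ↦ send[Int]
                offer{err,more,done} ↦ select{err,more,done}  (&→⊕)
                  case err:
                    end self-dual
                  case more:
                    Y self-dual
                  case done:
                    Y self-dual
          case stop:
            send[Unit] ↦ recv[Unit]
              send[Str] ↦ recv[Str]
                recv[Int] ↦ send[Int]
                  Y self-dual
          case retry:
            send[Bool] ↦ recv[Bool]
              recv[Unit] ↦ send[Unit]
                recv[Str] ↦ send[Str]
                  Y self-dual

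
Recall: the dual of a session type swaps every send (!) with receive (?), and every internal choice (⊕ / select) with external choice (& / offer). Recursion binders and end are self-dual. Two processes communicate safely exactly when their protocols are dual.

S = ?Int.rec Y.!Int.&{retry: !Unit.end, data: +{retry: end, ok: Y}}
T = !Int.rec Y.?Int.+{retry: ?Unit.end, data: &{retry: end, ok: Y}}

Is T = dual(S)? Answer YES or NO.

YES

?Int vs !Int  ok
  rec Y vs rec Y  ok (μ self-dual)
    !Int vs ?Int  ok
      &{retry,data} vs +{retry,data}  ok label sets agree
        case retry:
          !Unit vs ?Unit  ok
            end vs end  ok
        case data:
          +{retry,ok} vs &{retry,ok}  ok label sets agree
            case retry:
              end vs end  ok
            case ok:
              Y vs Y  ok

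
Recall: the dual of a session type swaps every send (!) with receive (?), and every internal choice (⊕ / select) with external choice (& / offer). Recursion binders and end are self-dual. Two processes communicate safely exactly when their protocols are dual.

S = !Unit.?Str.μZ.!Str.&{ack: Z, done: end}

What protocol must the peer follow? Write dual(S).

?Unit.!Str.μZ.?Str.⊕{ack: Z, done: end}

!Unit = ?Unit
  ?Str = !Str
    μZ = μZ  (rec unchanged)
      !Str = ?Str
        &{ack,done} = ⊕{ack,done}  (offer→select)
          [ack]
            Z ↦ Z
          [done]
            end ↦ end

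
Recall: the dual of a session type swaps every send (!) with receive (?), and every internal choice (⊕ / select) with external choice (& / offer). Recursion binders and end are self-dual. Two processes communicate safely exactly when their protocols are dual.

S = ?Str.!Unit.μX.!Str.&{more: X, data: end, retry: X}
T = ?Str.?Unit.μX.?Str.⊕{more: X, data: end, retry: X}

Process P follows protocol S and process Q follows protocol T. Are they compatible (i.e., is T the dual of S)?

NO

?Str | ?Str  ✗ same direction on both sides — not dual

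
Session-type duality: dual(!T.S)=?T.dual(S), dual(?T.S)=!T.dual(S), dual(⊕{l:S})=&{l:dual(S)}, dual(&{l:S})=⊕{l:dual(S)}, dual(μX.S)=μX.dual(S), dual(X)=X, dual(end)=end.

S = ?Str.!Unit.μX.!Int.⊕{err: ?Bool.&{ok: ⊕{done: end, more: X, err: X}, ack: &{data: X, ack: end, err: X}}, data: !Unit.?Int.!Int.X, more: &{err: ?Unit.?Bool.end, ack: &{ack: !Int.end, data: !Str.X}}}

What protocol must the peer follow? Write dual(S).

?Str ↦ !Str
  !Unit ↦ ?Unit
    μX ↦ μX  (μ self-dual)
      !Int ↦ ?Int
        ⊕{err,data,more} ↦ &{err,data,more}  (internal→external)
          case err:
            ?Bool ↦ !Bool
              &{ok,ack} ↦ ⊕{ok,ack}  (offer→select)
                case ok:
                  ⊕{done,more,err} ↦ &{done,more,err}  (internal→external)
                    case done:
                      dual(end) = end
                    case more:
                      dual(X) = X
                    case err:
                      dual(X) = X
                case ack:
                  &{data,ack,err} ↦ ⊕{data,ack,err}  (offer→select)
                    case data:
                      dual(X) = X
                    case ack:
                      dual(end) = end
                    case err:
                      dual(X) = X
          case data:
            !Unit ↦ ?Unit
              ?Int ↦ !Int
                !Int ↦ ?Int
                  dual(X) = X
          case more:
            &{err,ack} ↦ ⊕{err,ack}  (offer→select)
              case err:
                ?Unit ↦ !Unit
                  ?Bool ↦ !Bool
                    dual(end) = end
              case ack:
                &{ack,data} ↦ ⊕{ack,data}  (offer→select)
                  case ack:
                    !Int ↦ ?Int
                      dual(end) = end
                  case data:
                    !Str ↦ ?Str
                      dual(X) = X

!Str.?Unit.μX.?Int.&{err: !Bool.⊕{ok: &{done: end, more: X, err: X}, ack: ⊕{data: X, ack: end, err: X}}, data: ?Unit.!Int.?Int.X, more: ⊕{err: !Unit.!Bool.end, ack: ⊕{ack: ?Int.end, data: ?Str.X}}}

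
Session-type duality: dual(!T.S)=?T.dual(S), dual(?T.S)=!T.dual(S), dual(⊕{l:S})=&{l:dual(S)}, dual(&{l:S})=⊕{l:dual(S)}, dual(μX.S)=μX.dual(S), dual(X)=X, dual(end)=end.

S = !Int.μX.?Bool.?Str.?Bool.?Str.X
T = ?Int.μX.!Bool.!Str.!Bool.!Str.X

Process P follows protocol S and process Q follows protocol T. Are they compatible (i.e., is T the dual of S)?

YES

!Int | ?Int  ok
  μX | μX  ok (rec unchanged)
    ?Bool | !Bool  ok
      ?Str | !Str  ok
        ?Bool | !Bool  ok
          ?Str | !Str  ok
            X | X  ok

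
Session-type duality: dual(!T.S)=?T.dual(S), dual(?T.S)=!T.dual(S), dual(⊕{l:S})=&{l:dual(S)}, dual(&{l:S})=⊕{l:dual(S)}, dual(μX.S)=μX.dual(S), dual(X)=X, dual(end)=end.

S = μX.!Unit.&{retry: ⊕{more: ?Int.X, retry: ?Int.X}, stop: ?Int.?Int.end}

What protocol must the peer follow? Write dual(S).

μX.?Unit.⊕{retry: &{more: !Int.X, retry: !Int.X}, stop: !Int.!Int.end}

μX → μX  (binder kept)
  !Unit → ?Unit
    &{retry,stop} → ⊕{retry,stop}  (offer→select)
      [retry]
        ⊕{more,retry} → &{more,retry}  (select→offer)
          [more]
            ?Int → !Int
              X ↦ X
          [retry]
            ?Int → !Int
              X ↦ X
      [stop]
        ?Int → !Int
          ?Int → !Int
            end ↦ end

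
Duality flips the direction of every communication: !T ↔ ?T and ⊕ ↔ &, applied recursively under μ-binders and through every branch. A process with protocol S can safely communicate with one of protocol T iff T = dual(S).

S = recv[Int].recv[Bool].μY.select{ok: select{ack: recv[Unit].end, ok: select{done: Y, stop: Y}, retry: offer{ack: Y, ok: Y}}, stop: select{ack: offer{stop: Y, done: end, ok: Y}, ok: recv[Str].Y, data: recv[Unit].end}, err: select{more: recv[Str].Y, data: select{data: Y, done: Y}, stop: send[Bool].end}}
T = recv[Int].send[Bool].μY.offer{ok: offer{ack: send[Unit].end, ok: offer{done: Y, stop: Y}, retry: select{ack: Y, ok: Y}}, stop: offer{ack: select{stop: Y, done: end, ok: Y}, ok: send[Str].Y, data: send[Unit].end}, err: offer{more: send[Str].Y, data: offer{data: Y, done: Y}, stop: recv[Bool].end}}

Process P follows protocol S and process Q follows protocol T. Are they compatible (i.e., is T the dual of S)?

recv[Int] ‖ recv[Int]  ✗ same direction on both sides — not dual

NO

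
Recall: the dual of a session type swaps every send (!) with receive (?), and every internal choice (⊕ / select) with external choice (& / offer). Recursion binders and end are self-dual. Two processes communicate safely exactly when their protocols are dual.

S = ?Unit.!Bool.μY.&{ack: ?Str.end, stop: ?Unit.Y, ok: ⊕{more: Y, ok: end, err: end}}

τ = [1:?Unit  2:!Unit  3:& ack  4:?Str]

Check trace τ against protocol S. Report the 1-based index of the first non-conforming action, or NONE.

step 1: ?Unit  ✓  state: !Bool.μY.…
step 2: got !Unit, protocol expects !Bool  ✗

2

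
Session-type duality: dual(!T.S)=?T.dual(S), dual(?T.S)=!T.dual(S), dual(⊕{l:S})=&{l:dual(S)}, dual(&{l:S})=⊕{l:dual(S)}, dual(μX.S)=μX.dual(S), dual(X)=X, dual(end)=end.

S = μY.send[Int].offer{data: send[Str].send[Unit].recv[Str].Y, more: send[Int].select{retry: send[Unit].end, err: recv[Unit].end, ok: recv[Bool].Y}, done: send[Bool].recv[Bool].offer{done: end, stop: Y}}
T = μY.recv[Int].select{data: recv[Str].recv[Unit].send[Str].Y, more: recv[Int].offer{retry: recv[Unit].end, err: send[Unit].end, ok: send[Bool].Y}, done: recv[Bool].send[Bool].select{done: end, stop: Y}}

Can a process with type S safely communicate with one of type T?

YES

μY ‖ μY  ✓ (rec unchanged)
  send[Int] ‖ recv[Int]  ✓
    offer{data,more,done} ‖ select{data,more,done}  ✓ label sets agree
      [data]
        send[Str] ‖ recv[Str]  ✓
          send[Unit] ‖ recv[Unit]  ✓
            recv[Str] ‖ send[Str]  ✓
              Y ‖ Y  ✓
      [more]
        send[Int] ‖ recv[Int]  ✓
          select{retry,err,ok} ‖ offer{retry,err,ok}  ✓ label sets agree
            [retry]
              send[Unit] ‖ recv[Unit]  ✓
                end ‖ end  ✓
            [err]
              recv[Unit] ‖ send[Unit]  ✓
                end ‖ end  ✓
            [ok]
              recv[Bool] ‖ send[Bool]  ✓
                Y ‖ Y  ✓
      [done]
        send[Bool] ‖ recv[Bool]  ✓
          recv[Bool] ‖ send[Bool]  ✓
            offer{done,stop} ‖ select{done,stop}  ✓ label sets agree
              [done]
                end ‖ end  ✓
              [stop]
                Y ‖ Y  ✓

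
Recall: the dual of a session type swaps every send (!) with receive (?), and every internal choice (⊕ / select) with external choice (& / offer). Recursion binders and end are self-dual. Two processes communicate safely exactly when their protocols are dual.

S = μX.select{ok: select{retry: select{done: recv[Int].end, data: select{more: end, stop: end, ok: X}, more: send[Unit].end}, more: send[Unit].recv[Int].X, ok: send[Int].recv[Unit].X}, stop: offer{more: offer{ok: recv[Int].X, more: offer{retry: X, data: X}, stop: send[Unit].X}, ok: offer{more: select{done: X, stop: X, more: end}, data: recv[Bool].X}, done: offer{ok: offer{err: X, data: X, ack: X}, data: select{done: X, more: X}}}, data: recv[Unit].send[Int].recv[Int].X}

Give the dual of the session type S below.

μX = μX  (binder kept)
  select{ok,stop,data} = offer{ok,stop,data}  (⊕→&)
    [ok]
      select{retry,more,ok} = offer{retry,more,ok}  (⊕→&)
        [retry]
          select{done,data,more} = offer{done,data,more}  (⊕→&)
            [done]
              recv[Int] = send[Int]
                dual(end) = end
            [data]
              select{more,stop,ok} = offer{more,stop,ok}  (⊕→&)
                [more]
                  dual(end) = end
                [stop]
                  dual(end) = end
                [ok]
                  dual(X) = X
            [more]
              send[Unit] = recv[Unit]
                dual(end) = end
        [more]
          send[Unit] = recv[Unit]
            recv[Int] = send[Int]
              dual(X) = X
        [ok]
          send[Int] = recv[Int]
            recv[Unit] = send[Unit]
              dual(X) = X
    [stop]
      offer{more,ok,done} = select{more,ok,done}  (external→internal)
        [more]
          offer{ok,more,stop} = select{ok,more,stop}  (external→internal)
            [ok]
              recv[Int] = send[Int]
                dual(X) = X
            [more]
              offer{retry,data} = select{retry,data}  (external→internal)
                [retry]
                  dual(X) = X
                [data]
                  dual(X) = X
            [stop]
              send[Unit] = recv[Unit]
                dual(X) = X
        [ok]
          offer{more,data} = select{more,data}  (external→internal)
            [more]
              select{done,stop,more} = offer{done,stop,more}  (⊕→&)
                [done]
                  dual(X) = X
                [stop]
                  dual(X) = X
                [more]
                  dual(end) = end
            [data]
              recv[Bool] = send[Bool]
                dual(X) = X
        [done]
          offer{ok,data} = select{ok,data}  (external→internal)
            [ok]
              offer{err,data,ack} = select{err,data,ack}  (external→internal)
                [err]
                  dual(X) = X
                [data]
                  dual(X) = X
                [ack]
                  dual(X) = X
            [data]
              select{done,more} = offer{done,more}  (⊕→&)
                [done]
                  dual(X) = X
                [more]
                  dual(X) = X
    [data]
      recv[Unit] = send[Unit]
        send[Int] = recv[Int]
          recv[Int] = send[Int]
            dual(X) = X

μX.offer{ok: offer{retry: offer{done: send[Int].end, data: offer{more: end, stop: end, ok: X}, more: recv[Unit].end}, more: recv[Unit].send[Int].X, ok: recv[Int].send[Unit].X}, stop: select{more: select{ok: send[Int].X, more: select{retry: X, data: X}, stop: recv[Unit].X}, ok: select{more: offer{done: X, stop: X, more: end}, data: send[Bool].X}, done: select{ok: select{err: X, data: X, ack: X}, data: offer{done: X, more: X}}}, data: send[Unit].recv[Int].send[Int].X}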